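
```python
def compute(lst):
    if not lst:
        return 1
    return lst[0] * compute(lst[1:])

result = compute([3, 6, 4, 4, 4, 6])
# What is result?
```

Product over [3, 6, 4, 4, 4, 6] = 3 * 6 * 4 * 4 * 4 * 6 = 6912

Answer: 6912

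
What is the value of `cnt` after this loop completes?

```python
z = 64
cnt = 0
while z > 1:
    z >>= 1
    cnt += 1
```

Count right shifts until 1
`cnt` takes the values: 0 → 1 → 2 → 3 → 4 → 5 → 6

Answer: 6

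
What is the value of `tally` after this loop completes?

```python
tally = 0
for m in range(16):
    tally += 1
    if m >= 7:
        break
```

Loop breaks when m reaches 7, tally is 8
`tally` takes the values: 0 → 1 → 2 → 3 → 4 → 5 → 6 → 7 → 8

Answer: 8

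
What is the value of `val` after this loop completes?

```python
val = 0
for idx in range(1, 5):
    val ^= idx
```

XOR of 1 to 4
`val` takes the values: 0 → 1 → 3 → 0 → 4

Answer: 4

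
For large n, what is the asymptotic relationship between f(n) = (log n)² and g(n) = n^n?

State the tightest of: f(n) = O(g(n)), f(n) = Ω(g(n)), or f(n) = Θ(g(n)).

(log n)² vs n^n: f(n) = O(g(n)) but not Ω(g(n)) — n^n grows strictly faster than (log n)².

Answer: f(n) = O(g(n)) but not Ω(g(n)) — n^n grows strictly faster than (log n)².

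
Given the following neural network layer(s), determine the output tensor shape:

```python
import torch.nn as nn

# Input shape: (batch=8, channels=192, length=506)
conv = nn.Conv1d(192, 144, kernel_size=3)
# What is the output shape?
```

Input: (8, 192, 506) -> Output: (8, 144, 504)

Answer: (8, 144, 504)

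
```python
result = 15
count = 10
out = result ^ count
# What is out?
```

Trace:
`result = 15` → result = 15
`count = 10` → count = 10
`out = result ^ count` → out = 5
So out = 5

Answer: 5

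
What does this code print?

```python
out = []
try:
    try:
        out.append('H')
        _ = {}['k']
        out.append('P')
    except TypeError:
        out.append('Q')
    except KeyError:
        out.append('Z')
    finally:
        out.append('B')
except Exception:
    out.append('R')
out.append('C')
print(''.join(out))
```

Execution trace: 'H' (inner try body) → 'Z' (inner except KeyError) → 'B' (inner finally) → 'C' (after the try/except). Output: HZBC

Answer: HZBC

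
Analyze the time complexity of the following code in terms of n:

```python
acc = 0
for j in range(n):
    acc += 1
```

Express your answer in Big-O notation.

Each loop level contributes: n. Multiplying the contributions gives O(n).

Answer: O(n)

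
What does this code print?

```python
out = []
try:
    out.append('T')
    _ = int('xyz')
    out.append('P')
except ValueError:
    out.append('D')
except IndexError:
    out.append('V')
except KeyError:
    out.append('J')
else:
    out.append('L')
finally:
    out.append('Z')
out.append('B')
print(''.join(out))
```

Execution trace: 'T' (try body) → 'D' (except ValueError) → 'Z' (finally) → 'B' (after the try/except). Output: TDZB

Answer: TDZB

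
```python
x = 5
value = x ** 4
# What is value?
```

Trace:
`x = 5` → x = 5
`value = x ** 4` → value = 625
So value = 625

Answer: 625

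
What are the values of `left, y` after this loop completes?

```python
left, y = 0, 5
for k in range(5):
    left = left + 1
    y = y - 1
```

left goes 0→5, y goes 5→0
`left, y` takes the values: (0, 5) → (1, 5) → (1, 4) → (2, 4) → (2, 3) → (3, 3) → (3, 2) → (4, 2) → (4, 1) → (5, 1) → (5, 0)

Answer: 5, 0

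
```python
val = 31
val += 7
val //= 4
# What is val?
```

Trace:
`val = 31` → val = 31
`val += 7` → val = 38
`val //= 4` → val = 9
So val = 9

Answer: 9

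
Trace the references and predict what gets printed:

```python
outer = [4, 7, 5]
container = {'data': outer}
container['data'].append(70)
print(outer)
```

Key concept: dict holds reference to list.
Step by step:
`outer = [4, 7, 5]` → outer = [4, 7, 5]
`container = {'data': outer}` → container = {'data': [4, 7, 5]}
`container['data'].append(70)` → outer = [4, 7, 5, 70]; container = {'data': [4, 7, 5, 70]}
`print(outer)` → prints [4, 7, 5, 70]

Answer: [4, 7, 5, 70]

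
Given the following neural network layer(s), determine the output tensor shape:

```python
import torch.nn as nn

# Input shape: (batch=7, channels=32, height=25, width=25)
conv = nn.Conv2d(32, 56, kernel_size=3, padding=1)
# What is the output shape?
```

Input: (7, 32, 25, 25) -> Output: (7, 56, 25, 25)

Answer: (7, 56, 25, 25)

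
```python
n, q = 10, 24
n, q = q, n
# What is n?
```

Trace:
`n, q = 10, 24` → n = 10; q = 24
`n, q = q, n` → n = 24; q = 10
So n = 24

Answer: 24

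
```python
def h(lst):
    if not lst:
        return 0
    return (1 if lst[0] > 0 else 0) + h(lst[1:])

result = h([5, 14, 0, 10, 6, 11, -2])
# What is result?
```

Count of positive elements in [5, 14, 0, 10, 6, 11, -2] = 5

Answer: 5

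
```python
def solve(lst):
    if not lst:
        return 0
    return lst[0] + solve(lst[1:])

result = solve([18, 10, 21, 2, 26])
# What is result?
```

18 + 10 + 21 + 2 + 26 + 0 = 77

Answer: 77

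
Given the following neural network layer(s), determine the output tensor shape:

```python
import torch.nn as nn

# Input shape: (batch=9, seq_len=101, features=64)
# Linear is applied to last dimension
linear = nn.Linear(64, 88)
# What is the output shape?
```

Input: (9, 101, 64) -> Output: (9, 101, 88)

Answer: (9, 101, 88)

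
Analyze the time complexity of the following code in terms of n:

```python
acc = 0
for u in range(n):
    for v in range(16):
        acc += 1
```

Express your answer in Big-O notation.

Each loop level contributes: n × 1. Multiplying the contributions gives O(n).

Answer: O(n)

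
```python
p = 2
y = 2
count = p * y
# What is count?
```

Trace:
`p = 2` → p = 2
`y = 2` → y = 2
`count = p * y` → count = 4
So count = 4

Answer: 4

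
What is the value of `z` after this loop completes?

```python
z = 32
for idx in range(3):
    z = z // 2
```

Halve 3 times: 32 // 2^3 = 4
`z` takes the values: 32 → 16 → 8 → 4

Answer: 4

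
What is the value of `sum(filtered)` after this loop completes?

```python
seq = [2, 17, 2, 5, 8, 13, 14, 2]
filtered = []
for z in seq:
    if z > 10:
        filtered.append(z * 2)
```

Sum of doubled values > 10
`filtered` takes the values: [] → [34] → [34, 26] → [34, 26, 28]
So `sum(filtered)` = 88

Answer: 88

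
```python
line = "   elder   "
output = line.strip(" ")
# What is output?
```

Trace:
`line = "   elder   "` → line = '   elder   '
`output = line.strip(" ")` → output = 'elder'
So output = 'elder'

Answer: 'elder'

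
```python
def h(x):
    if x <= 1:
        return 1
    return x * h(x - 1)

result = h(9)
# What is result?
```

h(9) = 9 * 8 * 7 * 6 * 5 * 4 * 3 * 2 * 1 = 362880

Answer: 362880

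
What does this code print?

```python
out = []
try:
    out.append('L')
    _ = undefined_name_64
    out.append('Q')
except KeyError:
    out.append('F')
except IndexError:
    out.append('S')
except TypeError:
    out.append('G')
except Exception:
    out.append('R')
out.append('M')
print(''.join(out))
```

Execution trace: 'L' (try body) → 'R' (except Exception) → 'M' (after the try/except). Output: LRM

Answer: LRM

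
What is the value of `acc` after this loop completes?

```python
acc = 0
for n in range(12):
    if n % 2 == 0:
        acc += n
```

Sum of even numbers 0 to 11
`acc` takes the values: 0 → 2 → 6 → 12 → 20 → 30

Answer: 30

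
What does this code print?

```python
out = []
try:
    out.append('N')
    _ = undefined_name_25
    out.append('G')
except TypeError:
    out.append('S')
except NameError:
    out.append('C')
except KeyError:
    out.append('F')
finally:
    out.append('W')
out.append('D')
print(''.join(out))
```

Execution trace: 'N' (try body) → 'C' (except NameError) → 'W' (finally) → 'D' (after the try/except). Output: NCWD

Answer: NCWD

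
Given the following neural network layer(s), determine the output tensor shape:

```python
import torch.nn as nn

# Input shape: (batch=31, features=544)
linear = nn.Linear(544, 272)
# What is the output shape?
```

Input: (31, 544) -> Output: (31, 272)

Answer: (31, 272)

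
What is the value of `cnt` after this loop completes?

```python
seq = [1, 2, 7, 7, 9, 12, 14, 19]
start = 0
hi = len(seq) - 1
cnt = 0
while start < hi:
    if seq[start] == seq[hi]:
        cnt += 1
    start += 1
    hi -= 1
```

Count matching pairs from ends
`cnt` takes the values: 0

Answer: 0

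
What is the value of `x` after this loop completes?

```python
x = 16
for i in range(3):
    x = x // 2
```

Halve 3 times: 16 // 2^3 = 2
`x` takes the values: 16 → 8 → 4 → 2

Answer: 2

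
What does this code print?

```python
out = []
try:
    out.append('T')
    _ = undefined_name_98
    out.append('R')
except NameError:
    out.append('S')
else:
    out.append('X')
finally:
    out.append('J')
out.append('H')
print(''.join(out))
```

Execution trace: 'T' (try body) → 'S' (except NameError) → 'J' (finally) → 'H' (after the try/except). Output: TSJH

Answer: TSJH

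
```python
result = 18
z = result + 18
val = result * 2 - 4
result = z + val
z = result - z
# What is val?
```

Trace:
`result = 18` → result = 18
`z = result + 18` → z = 36
`val = result * 2 - 4` → val = 32
`result = z + val` → result = 68
`z = result - z` → z = 32
So val = 32

Answer: 32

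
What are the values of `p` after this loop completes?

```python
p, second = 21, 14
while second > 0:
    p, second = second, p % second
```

GCD of 21 and 14
`p` takes the values: 21 → 14 → 7

Answer: 7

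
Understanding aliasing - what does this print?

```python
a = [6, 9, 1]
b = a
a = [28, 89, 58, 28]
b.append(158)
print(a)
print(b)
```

Key concept: rebinding vs mutation: a is rebound to a new list, b still points at the original.
Step by step:
`a = [6, 9, 1]` → a = [6, 9, 1]
`b = a` → b = [6, 9, 1] (same object as a)
`a = [28, 89, 58, 28]` → a = [28, 89, 58, 28]
`b.append(158)` → b = [6, 9, 1, 158]
`print(a)` → prints [28, 89, 58, 28]
`print(b)` → prints [6, 9, 1, 158]

Answer:
[28, 89, 58, 28]
[6, 9, 1, 158]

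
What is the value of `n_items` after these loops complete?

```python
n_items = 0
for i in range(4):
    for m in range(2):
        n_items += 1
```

4 * 2 = 8
`n_items` takes the values: 0 → 1 → 2 → 3 → 4 → 5 → 6 → 7 → 8

Answer: 8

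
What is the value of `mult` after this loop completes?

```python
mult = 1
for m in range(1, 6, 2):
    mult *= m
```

Product of 1, 3, 5, ... up to 5
`mult` takes the values: 1 → 3 → 15

Answer: 15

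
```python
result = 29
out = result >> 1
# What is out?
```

Trace:
`result = 29` → result = 29
`out = result >> 1` → out = 14
So out = 14

Answer: 14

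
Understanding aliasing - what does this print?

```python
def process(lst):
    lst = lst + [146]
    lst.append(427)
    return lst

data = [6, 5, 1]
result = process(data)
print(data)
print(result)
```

Key concept: rebinding parameter vs mutation.
Step by step:
`data = [6, 5, 1]` → data = [6, 5, 1]
`result = process(data)` → result = [6, 5, 1, 146, 427]
`print(data)` → prints [6, 5, 1]
`print(result)` → prints [6, 5, 1, 146, 427]

Answer:
[6, 5, 1]
[6, 5, 1, 146, 427]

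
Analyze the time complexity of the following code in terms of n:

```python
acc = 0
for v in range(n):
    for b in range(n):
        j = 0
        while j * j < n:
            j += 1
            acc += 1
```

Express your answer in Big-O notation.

Each loop level contributes: n × n × √n. Multiplying the contributions gives O(n^2√n).

Answer: O(n^2√n)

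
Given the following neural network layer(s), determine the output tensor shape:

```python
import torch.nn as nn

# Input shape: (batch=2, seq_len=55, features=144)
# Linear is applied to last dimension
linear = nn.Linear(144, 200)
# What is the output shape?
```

Input: (2, 55, 144) -> Output: (2, 55, 200)

Answer: (2, 55, 200)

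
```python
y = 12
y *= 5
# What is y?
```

Trace:
`y = 12` → y = 12
`y *= 5` → y = 60
So y = 60

Answer: 60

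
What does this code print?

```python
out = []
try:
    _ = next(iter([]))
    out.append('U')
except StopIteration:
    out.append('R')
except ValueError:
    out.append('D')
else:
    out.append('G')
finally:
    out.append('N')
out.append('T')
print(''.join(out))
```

Execution trace: 'R' (except StopIteration) → 'N' (finally) → 'T' (after the try/except). Output: RNT

Answer: RNT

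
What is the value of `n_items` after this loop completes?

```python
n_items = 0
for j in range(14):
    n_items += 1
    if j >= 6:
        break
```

Loop breaks when j reaches 6, n_items is 7
`n_items` takes the values: 0 → 1 → 2 → 3 → 4 → 5 → 6 → 7

Answer: 7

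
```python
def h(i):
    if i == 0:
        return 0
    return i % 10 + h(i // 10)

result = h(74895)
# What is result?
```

Sum of digits of 74895: 5 + 9 + 8 + 4 + 7 = 33

Answer: 33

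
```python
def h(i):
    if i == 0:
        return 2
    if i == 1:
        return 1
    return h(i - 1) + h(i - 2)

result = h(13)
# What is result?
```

Build up from base cases: h(0)=2, h(1)=1, h(2)=3, h(3)=4, h(4)=7, h(5)=11, h(6)=18, ..., h(13)=521

Answer: 521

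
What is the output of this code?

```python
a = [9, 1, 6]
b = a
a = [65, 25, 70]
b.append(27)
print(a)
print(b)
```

Key concept: rebinding vs mutation: a is rebound to a new list, b still points at the original.
Step by step:
`a = [9, 1, 6]` → a = [9, 1, 6]
`b = a` → b = [9, 1, 6] (same object as a)
`a = [65, 25, 70]` → a = [65, 25, 70]
`b.append(27)` → b = [9, 1, 6, 27]
`print(a)` → prints [65, 25, 70]
`print(b)` → prints [9, 1, 6, 27]

Answer:
[65, 25, 70]
[9, 1, 6, 27]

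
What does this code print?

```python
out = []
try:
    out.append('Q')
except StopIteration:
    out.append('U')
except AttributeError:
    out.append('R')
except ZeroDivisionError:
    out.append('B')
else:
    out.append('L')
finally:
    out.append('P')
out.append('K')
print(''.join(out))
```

Execution trace: 'Q' (try body, no exception) → 'L' (else) → 'P' (finally) → 'K' (after the try/except). Output: QLPK

Answer: QLPK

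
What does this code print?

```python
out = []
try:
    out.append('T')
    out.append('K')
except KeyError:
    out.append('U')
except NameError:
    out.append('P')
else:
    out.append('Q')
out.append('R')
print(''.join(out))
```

Execution trace: 'T' (try body) → 'K' (try body, no exception) → 'Q' (else) → 'R' (after the try/except). Output: TKQR

Answer: TKQR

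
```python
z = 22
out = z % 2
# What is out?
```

Trace:
`z = 22` → z = 22
`out = z % 2` → out = 0
So out = 0

Answer: 0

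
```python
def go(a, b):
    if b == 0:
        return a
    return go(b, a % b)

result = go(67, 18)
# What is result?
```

go(67, 18) -> go(18, 13) -> go(13, 5) -> go(5, 3) -> go(3, 2) -> go(2, 1) -> go(1, 0) -> 1

Answer: 1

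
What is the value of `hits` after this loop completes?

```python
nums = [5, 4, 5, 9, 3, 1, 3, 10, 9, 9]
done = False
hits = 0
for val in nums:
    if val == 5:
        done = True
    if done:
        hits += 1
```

Count elements after first 5 in [5, 4, 5, 9, 3, 1, 3, 10, 9, 9]
`hits` takes the values: 0 → 1 → 2 → 3 → 4 → 5 → 6 → 7 → 8 → 9 → 10

Answer: 10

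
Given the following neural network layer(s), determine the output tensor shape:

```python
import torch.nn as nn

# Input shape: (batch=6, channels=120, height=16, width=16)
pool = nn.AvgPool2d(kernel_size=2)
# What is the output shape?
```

Input: (6, 120, 16, 16) -> Output: (6, 120, 8, 8)

Answer: (6, 120, 8, 8)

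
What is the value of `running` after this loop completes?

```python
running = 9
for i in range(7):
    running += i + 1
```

Start at 9, add 1 to 7 = 37
`running` takes the values: 9 → 10 → 12 → 15 → 19 → 24 → 30 → 37

Answer: 37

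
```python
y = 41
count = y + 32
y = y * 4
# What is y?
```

Trace:
`y = 41` → y = 41
`count = y + 32` → count = 73
`y = y * 4` → y = 164
So y = 164

Answer: 164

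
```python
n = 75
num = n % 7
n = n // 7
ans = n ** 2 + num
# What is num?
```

Trace:
`n = 75` → n = 75
`num = n % 7` → num = 5
`n = n // 7` → n = 10
`ans = n ** 2 + num` → ans = 105
So num = 5

Answer: 5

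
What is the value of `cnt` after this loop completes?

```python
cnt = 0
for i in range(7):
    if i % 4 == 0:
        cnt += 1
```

Count numbers divisible by 4 in range(7)
`cnt` takes the values: 0 → 1 → 2

Answer: 2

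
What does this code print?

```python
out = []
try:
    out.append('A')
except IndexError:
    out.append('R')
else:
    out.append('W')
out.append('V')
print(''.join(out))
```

Execution trace: 'A' (try body, no exception) → 'W' (else) → 'V' (after the try/except). Output: AWV

Answer: AWV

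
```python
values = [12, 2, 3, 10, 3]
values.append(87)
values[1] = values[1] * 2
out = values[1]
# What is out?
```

Trace:
`values = [12, 2, 3, 10, 3]` → values = [12, 2, 3, 10, 3]
`values.append(87)` → values = [12, 2, 3, 10, 3, 87]
`values[1] = values[1] * 2` → values = [12, 4, 3, 10, 3, 87]
`out = values[1]` → out = 4
So out = 4

Answer: 4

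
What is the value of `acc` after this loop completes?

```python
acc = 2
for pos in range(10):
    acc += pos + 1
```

Start at 2, add 1 to 10 = 57
`acc` takes the values: 2 → 3 → 5 → 8 → 12 → 17 → 23 → 30 → 38 → 47 → 57

Answer: 57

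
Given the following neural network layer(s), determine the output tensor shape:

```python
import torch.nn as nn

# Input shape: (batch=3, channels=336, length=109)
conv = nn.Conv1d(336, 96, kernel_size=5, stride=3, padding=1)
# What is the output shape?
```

Input: (3, 336, 109) -> Output: (3, 96, 36)

Answer: (3, 96, 36)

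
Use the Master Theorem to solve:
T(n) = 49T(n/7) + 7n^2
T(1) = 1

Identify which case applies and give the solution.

a=49, b=7, f(n)=7n^2. log_7(49) = 2. Since c=2 = 2, Case 2 applies: T(n) = Θ(n^log_b(a) · log n) = O(n^2 log n).

Answer: O(n^2 log n) - Case 2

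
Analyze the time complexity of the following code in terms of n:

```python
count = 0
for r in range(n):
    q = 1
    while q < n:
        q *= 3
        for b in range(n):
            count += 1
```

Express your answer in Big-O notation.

Each loop level contributes: n × log n × n. Multiplying the contributions gives O(n^2 log n).

Answer: O(n^2 log n)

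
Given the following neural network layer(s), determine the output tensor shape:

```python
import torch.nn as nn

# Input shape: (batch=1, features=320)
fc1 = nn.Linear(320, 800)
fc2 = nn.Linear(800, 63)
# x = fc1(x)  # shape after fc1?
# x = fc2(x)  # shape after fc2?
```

Input: (1, 320) -> after fc1: (1, 800) -> Output: (1, 63)

Answer: (1, 63)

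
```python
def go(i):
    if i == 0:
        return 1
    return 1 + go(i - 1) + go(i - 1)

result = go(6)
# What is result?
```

go(i) = 1 + 2·go(i-1), go(0)=1. Closed form: (1+1)·2^6 - 1 = 127.

Answer: 127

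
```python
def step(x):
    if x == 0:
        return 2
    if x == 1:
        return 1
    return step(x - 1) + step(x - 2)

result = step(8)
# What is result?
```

Build up from base cases: step(0)=2, step(1)=1, step(2)=3, step(3)=4, step(4)=7, step(5)=11, step(6)=18, ..., step(8)=47

Answer: 47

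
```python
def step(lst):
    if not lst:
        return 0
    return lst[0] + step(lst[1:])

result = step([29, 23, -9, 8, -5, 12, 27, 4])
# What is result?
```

29 + 23 + (-9) + 8 + (-5) + 12 + 27 + 4 + 0 = 89

Answer: 89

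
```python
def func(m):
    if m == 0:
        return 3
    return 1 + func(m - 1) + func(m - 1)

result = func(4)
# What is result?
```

func(m) = 1 + 2·func(m-1), func(0)=3. Closed form: (3+1)·2^4 - 1 = 63.

Answer: 63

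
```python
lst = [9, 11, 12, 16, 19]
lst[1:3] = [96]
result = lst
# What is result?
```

Trace:
`lst = [9, 11, 12, 16, 19]` → lst = [9, 11, 12, 16, 19]
`lst[1:3] = [96]` → lst = [9, 96, 16, 19]
`result = lst` → result = [9, 96, 16, 19]
So result = [9, 96, 16, 19]

Answer: [9, 96, 16, 19]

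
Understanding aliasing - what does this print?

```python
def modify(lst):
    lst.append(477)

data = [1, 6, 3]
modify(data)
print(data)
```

Key concept: function modifies passed list.
Step by step:
`data = [1, 6, 3]` → data = [1, 6, 3]
`modify(data)` → data = [1, 6, 3, 477]
`print(data)` → prints [1, 6, 3, 477]

Answer: [1, 6, 3, 477]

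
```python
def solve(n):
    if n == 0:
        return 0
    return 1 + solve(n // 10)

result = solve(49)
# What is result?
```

Count of digits of 49: 2

Answer: 2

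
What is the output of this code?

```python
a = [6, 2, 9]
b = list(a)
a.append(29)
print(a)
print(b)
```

Key concept: list() constructor creates copy.
Step by step:
`a = [6, 2, 9]` → a = [6, 2, 9]
`b = list(a)` → b = [6, 2, 9]
`a.append(29)` → a = [6, 2, 9, 29]
`print(a)` → prints [6, 2, 9, 29]
`print(b)` → prints [6, 2, 9]

Answer:
[6, 2, 9, 29]
[6, 2, 9]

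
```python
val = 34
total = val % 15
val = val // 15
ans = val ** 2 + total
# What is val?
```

Trace:
`val = 34` → val = 34
`total = val % 15` → total = 4
`val = val // 15` → val = 2
`ans = val ** 2 + total` → ans = 8
So val = 2

Answer: 2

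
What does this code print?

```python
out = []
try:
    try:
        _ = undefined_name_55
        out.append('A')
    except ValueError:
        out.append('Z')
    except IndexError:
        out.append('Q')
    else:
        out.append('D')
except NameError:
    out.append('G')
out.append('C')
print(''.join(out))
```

Execution trace: 'G' (outer except NameError) → 'C' (after the try/except). Output: GC

Answer: GC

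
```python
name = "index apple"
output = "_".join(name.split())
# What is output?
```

Trace:
`name = "index apple"` → name = 'index apple'
`output = "_".join(name.split())` → output = 'index_apple'
So output = 'index_apple'

Answer: 'index_apple'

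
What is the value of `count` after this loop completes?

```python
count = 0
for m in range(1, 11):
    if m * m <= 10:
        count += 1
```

Count numbers where m² ≤ 10
`count` takes the values: 0 → 1 → 2 → 3

Answer: 3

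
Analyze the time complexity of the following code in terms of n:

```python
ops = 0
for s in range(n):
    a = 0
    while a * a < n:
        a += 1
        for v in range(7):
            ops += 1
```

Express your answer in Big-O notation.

Each loop level contributes: n × √n × 1. Multiplying the contributions gives O(n√n).

Answer: O(n√n)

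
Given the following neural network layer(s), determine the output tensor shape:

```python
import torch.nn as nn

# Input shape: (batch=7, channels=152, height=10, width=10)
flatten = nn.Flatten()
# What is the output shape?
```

Input: (7, 152, 10, 10) -> Output: (7, 15200)

Answer: (7, 15200)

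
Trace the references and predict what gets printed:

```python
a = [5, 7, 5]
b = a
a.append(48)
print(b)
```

Key concept: basic list aliasing.
Step by step:
`a = [5, 7, 5]` → a = [5, 7, 5]
`b = a` → b = [5, 7, 5] (same object as a)
`a.append(48)` → a = [5, 7, 5, 48] (same object as b); b = [5, 7, 5, 48] (same object as a)
`print(b)` → prints [5, 7, 5, 48]

Answer: [5, 7, 5, 48]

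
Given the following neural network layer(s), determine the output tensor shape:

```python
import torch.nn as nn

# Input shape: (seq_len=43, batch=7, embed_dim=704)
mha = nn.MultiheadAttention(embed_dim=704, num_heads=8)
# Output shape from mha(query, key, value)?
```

Input: (43, 7, 704) -> Output: (43, 7, 704)

Answer: (43, 7, 704)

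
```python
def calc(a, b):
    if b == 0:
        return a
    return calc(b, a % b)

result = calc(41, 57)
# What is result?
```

calc(41, 57) -> calc(57, 41) -> calc(41, 16) -> calc(16, 9) -> calc(9, 7) -> calc(7, 2) -> calc(2, 1) -> calc(1, 0) -> 1

Answer: 1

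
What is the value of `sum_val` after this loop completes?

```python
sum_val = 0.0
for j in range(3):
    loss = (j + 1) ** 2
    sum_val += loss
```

Sum of squared losses 1² + 2² + ... + 3²
`sum_val` takes the values: 0.0 → 1.0 → 5.0 → 14.0

Answer: 14.0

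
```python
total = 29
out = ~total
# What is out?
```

Trace:
`total = 29` → total = 29
`out = ~total` → out = -30
So out = -30

Answer: -30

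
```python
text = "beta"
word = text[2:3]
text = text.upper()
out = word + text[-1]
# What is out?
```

Trace:
`text = "beta"` → text = 'beta'
`word = text[2:3]` → word = 't'
`text = text.upper()` → text = 'BETA'
`out = word + text[-1]` → out = 'tA'
So out = 'tA'

Answer: 'tA'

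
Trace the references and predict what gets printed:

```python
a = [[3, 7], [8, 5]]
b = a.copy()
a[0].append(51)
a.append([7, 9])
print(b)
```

Key concept: shallow copy with nested lists.
Step by step:
`a = [[3, 7], [8, 5]]` → a = [[3, 7], [8, 5]]
`b = a.copy()` → b = [[3, 7], [8, 5]]
`a[0].append(51)` → a = [[3, 7, 51], [8, 5]]; b = [[3, 7, 51], [8, 5]]
`a.append([7, 9])` → a = [[3, 7, 51], [8, 5], [7, 9]]
`print(b)` → prints [[3, 7, 51], [8, 5]]

Answer: [[3, 7, 51], [8, 5]]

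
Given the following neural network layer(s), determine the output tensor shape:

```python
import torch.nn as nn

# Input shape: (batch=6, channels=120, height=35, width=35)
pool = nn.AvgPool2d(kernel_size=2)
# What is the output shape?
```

Input: (6, 120, 35, 35) -> Output: (6, 120, 17, 17)

Answer: (6, 120, 17, 17)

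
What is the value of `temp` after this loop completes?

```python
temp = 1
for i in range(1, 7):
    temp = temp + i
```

Start at 1, add 1 through 6
`temp` takes the values: 1 → 2 → 4 → 7 → 11 → 16 → 22

Answer: 22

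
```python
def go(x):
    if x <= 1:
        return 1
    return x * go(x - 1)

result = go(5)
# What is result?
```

go(5) = 5 * 4 * 3 * 2 * 1 = 120

Answer: 120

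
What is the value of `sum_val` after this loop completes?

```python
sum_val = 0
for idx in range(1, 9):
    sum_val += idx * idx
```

Sum of squares 1² to 8² = 204
`sum_val` takes the values: 0 → 1 → 5 → 14 → 30 → 55 → 91 → 140 → 204

Answer: 204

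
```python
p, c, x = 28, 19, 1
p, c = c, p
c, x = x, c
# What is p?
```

Trace:
`p, c, x = 28, 19, 1` → p = 28; c = 19; x = 1
`p, c = c, p` → p = 19; c = 28
`c, x = x, c` → c = 1; x = 28
So p = 19

Answer: 19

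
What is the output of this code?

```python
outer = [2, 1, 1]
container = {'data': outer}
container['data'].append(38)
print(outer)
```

Key concept: dict holds reference to list.
Step by step:
`outer = [2, 1, 1]` → outer = [2, 1, 1]
`container = {'data': outer}` → container = {'data': [2, 1, 1]}
`container['data'].append(38)` → outer = [2, 1, 1, 38]; container = {'data': [2, 1, 1, 38]}
`print(outer)` → prints [2, 1, 1, 38]

Answer: [2, 1, 1, 38]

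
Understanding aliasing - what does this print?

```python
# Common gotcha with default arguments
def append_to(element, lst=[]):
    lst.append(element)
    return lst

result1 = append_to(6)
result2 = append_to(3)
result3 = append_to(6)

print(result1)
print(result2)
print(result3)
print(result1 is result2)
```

Key concept: mutable default argument gotcha.
Step by step:
`result1 = append_to(6)` → result1 = [6]
`result2 = append_to(3)` → result1 = [6, 3] (same object as result2); result2 = [6, 3] (same object as result1)
`result3 = append_to(6)` → result1 = [6, 3, 6] (same object as result2, result3); result2 = [6, 3, 6] (same object as result1, result3); result3 = [6, 3, 6] (same object as result1, result2)
`print(result1)` → prints [6, 3, 6]
`print(result2)` → prints [6, 3, 6]
`print(result3)` → prints [6, 3, 6]
`print(result1 is result2)` → prints True

Answer:
[6, 3, 6]
[6, 3, 6]
[6, 3, 6]
True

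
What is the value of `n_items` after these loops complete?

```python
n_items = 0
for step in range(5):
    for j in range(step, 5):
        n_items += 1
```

Upper triangle: 5 + 4 + ... + 1
`n_items` takes the values: 0 → 1 → 2 → 3 → 4 → 5 → 6 → 7 → 8 → 9 → 10 → 11 → 12 → 13 → 14 → 15

Answer: 15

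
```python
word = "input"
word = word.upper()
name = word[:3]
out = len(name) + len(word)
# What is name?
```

Trace:
`word = "input"` → word = 'input'
`word = word.upper()` → word = 'INPUT'
`name = word[:3]` → name = 'INP'
`out = len(name) + len(word)` → out = 8
So name = 'INP'

Answer: 'INP'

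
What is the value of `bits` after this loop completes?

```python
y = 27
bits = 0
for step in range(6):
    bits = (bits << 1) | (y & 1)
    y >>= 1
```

Reverse lowest 6 bits of 27
`bits` takes the values: 0 → 1 → 3 → 6 → 13 → 27 → 54

Answer: 54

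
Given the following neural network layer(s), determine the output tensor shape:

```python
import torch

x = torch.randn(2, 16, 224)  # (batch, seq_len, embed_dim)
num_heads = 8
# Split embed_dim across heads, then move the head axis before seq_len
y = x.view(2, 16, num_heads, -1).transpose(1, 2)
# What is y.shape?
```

Input: (2, 16, 224) -> head_dim = 224 // 8 = 28; after view: (2, 16, 8, 28) -> after transpose(1, 2): (2, 8, 16, 28) -> Output: (2, 8, 16, 28)

Answer: (2, 8, 16, 28)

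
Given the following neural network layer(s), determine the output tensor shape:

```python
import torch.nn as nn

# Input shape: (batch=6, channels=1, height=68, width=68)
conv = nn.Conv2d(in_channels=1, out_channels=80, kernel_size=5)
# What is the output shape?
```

Input: (6, 1, 68, 68) -> Output: (6, 80, 64, 64)

Answer: (6, 80, 64, 64)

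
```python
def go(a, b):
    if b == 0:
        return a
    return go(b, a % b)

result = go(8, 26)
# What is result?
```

go(8, 26) -> go(26, 8) -> go(8, 2) -> go(2, 0) -> 2

Answer: 2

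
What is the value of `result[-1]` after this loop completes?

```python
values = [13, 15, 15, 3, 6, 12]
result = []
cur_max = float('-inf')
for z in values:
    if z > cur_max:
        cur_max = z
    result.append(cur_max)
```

Running max ends at 15
`result` takes the values: [] → [13] → [13, 15] → [13, 15, 15] → [13, 15, 15, 15] → [13, 15, 15, 15, 15] → [13, 15, 15, 15, 15, 15]
So `result[-1]` = 15

Answer: 15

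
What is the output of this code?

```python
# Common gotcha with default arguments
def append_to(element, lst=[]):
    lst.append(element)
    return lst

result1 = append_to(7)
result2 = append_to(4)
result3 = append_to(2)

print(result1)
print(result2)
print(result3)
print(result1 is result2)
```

Key concept: mutable default argument gotcha.
Step by step:
`result1 = append_to(7)` → result1 = [7]
`result2 = append_to(4)` → result1 = [7, 4] (same object as result2); result2 = [7, 4] (same object as result1)
`result3 = append_to(2)` → result1 = [7, 4, 2] (same object as result2, result3); result2 = [7, 4, 2] (same object as result1, result3); result3 = [7, 4, 2] (same object as result1, result2)
`print(result1)` → prints [7, 4, 2]
`print(result2)` → prints [7, 4, 2]
`print(result3)` → prints [7, 4, 2]
`print(result1 is result2)` → prints True

Answer:
[7, 4, 2]
[7, 4, 2]
[7, 4, 2]
True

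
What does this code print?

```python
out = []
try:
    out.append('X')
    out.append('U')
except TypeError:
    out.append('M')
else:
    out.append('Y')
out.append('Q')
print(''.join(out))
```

Execution trace: 'X' (try body) → 'U' (try body, no exception) → 'Y' (else) → 'Q' (after the try/except). Output: XUYQ

Answer: XUYQ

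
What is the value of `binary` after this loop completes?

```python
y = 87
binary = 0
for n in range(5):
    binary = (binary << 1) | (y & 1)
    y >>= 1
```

Reverse lowest 5 bits of 87
`binary` takes the values: 0 → 1 → 3 → 7 → 14 → 29

Answer: 29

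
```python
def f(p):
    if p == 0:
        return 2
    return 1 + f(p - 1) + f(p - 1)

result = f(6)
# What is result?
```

f(p) = 1 + 2·f(p-1), f(0)=2. Closed form: (2+1)·2^6 - 1 = 191.

Answer: 191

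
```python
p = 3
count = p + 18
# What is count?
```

Trace:
`p = 3` → p = 3
`count = p + 18` → count = 21
So count = 21

Answer: 21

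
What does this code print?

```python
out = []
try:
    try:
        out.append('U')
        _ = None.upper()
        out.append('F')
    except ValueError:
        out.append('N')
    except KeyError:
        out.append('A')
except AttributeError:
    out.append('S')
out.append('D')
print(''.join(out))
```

Execution trace: 'U' (try body) → 'S' (outer except AttributeError) → 'D' (after the try/except). Output: USD

Answer: USD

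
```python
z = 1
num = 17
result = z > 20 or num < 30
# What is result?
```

Trace:
`z = 1` → z = 1
`num = 17` → num = 17
`result = z > 20 or num < 30` → result = True
So result = True

Answer: True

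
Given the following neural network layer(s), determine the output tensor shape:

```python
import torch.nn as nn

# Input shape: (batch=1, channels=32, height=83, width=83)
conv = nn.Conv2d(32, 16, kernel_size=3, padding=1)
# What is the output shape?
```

Input: (1, 32, 83, 83) -> Output: (1, 16, 83, 83)

Answer: (1, 16, 83, 83)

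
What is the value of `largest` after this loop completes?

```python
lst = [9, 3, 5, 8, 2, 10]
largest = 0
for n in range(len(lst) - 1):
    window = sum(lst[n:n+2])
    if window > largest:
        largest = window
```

Max sum of 2-element window in [9, 3, 5, 8, 2, 10]
`largest` takes the values: 0 → 12 → 13

Answer: 13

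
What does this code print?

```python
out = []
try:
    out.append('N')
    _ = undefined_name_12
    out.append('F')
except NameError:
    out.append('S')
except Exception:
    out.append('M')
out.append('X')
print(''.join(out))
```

Execution trace: 'N' (try body) → 'S' (except NameError) → 'X' (after the try/except). Output: NSX

Answer: NSX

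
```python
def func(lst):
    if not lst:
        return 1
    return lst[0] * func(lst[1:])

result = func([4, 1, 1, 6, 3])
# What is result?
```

Product over [4, 1, 1, 6, 3] = 4 * 1 * 1 * 6 * 3 = 72

Answer: 72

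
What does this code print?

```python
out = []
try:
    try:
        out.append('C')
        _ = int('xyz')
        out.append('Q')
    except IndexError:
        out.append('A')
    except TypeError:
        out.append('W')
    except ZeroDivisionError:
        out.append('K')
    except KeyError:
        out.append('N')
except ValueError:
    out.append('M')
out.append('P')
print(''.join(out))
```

Execution trace: 'C' (try body) → 'M' (outer except ValueError) → 'P' (after the try/except). Output: CMP

Answer: CMP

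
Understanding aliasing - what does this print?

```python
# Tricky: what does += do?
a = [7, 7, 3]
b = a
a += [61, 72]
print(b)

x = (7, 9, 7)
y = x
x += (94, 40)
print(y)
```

Key concept: += behavior differs for mutable vs immutable.
Step by step:
`a = [7, 7, 3]` → a = [7, 7, 3]
`b = a` → b = [7, 7, 3] (same object as a)
`a += [61, 72]` → a = [7, 7, 3, 61, 72] (same object as b); b = [7, 7, 3, 61, 72] (same object as a)
`print(b)` → prints [7, 7, 3, 61, 72]
`x = (7, 9, 7)` → x = (7, 9, 7)
`y = x` → y = (7, 9, 7)
`x += (94, 40)` → x = (7, 9, 7, 94, 40)
`print(y)` → prints (7, 9, 7)

Answer:
[7, 7, 3, 61, 72]
(7, 9, 7)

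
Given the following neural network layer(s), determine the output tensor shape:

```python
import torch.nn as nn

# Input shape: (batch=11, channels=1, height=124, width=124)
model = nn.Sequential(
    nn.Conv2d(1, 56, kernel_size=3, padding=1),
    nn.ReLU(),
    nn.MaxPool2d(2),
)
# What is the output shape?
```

Input: (11, 1, 124, 124) -> after Conv2d: (11, 56, 124, 124) -> after ReLU: (11, 56, 124, 124) -> Output: (11, 56, 62, 62)

Answer: (11, 56, 62, 62)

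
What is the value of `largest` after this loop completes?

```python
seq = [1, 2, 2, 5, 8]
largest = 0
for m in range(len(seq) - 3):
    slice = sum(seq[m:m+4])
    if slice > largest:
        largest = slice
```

Max sum of 4-element window in [1, 2, 2, 5, 8]
`largest` takes the values: 0 → 10 → 17

Answer: 17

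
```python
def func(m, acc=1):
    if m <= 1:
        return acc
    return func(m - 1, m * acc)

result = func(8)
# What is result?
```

Accumulator trace (n, acc): (8, 1) -> (7, 8) -> (6, 56) -> (5, 336) -> (4, 1680) -> (3, 6720) -> (2, 20160) -> (1, 40320) -> return 40320

Answer: 40320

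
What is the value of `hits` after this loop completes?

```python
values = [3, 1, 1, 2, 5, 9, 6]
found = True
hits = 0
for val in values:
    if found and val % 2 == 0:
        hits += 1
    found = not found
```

Count even values at even positions
`hits` takes the values: 0 → 1

Answer: 1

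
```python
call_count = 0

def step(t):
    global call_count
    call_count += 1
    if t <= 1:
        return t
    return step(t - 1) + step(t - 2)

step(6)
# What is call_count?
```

Calls(t) = 1 + Calls(t-1) + Calls(t-2); Calls(0)=Calls(1)=1. For t=6 this gives 25.

Answer: 25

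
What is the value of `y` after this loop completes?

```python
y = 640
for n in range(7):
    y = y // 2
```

Halve 7 times: 640 // 2^7 = 5
`y` takes the values: 640 → 320 → 160 → 80 → 40 → 20 → 10 → 5

Answer: 5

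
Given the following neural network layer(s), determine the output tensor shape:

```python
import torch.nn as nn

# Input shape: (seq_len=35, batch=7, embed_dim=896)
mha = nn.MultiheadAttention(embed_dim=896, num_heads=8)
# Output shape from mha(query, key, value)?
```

Input: (35, 7, 896) -> Output: (35, 7, 896)

Answer: (35, 7, 896)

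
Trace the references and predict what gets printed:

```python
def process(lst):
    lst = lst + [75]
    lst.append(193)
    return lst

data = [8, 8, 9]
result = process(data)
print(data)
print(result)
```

Key concept: rebinding parameter vs mutation.
Step by step:
`data = [8, 8, 9]` → data = [8, 8, 9]
`result = process(data)` → result = [8, 8, 9, 75, 193]
`print(data)` → prints [8, 8, 9]
`print(result)` → prints [8, 8, 9, 75, 193]

Answer:
[8, 8, 9]
[8, 8, 9, 75, 193]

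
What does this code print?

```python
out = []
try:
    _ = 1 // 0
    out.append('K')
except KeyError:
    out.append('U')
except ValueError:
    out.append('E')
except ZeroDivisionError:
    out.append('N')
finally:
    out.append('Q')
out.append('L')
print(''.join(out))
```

Execution trace: 'N' (except ZeroDivisionError) → 'Q' (finally) → 'L' (after the try/except). Output: NQL

Answer: NQL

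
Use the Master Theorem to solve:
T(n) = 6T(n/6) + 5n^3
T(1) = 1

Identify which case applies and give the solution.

a=6, b=6, f(n)=5n^3. log_6(6) = 1. Since c=3 > 1 and the regularity condition holds (6(n/6)^3 = (6/6^3)n^3 with 6/6^3 < 1), Case 3 applies: T(n) = Θ(f(n)) = O(n^3).

Answer: O(n^3) - Case 3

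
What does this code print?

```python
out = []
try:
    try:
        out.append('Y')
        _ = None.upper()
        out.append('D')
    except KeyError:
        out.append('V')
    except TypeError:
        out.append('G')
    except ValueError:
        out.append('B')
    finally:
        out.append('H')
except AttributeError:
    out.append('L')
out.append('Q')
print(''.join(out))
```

Execution trace: 'Y' (try body) → 'H' (finally) → 'L' (outer except AttributeError) → 'Q' (after the try/except). Output: YHLQ

Answer: YHLQ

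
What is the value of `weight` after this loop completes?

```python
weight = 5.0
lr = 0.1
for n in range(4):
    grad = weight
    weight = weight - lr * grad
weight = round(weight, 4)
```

Gradient descent: w = 5.0 * (1 - 0.1)^4
`weight` takes the values: 5.0 → 4.5 → 4.05 → 3.645 → 3.2805

Answer: 3.2805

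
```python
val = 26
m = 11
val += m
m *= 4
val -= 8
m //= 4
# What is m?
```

Trace:
`val = 26` → val = 26
`m = 11` → m = 11
`val += m` → val = 37
`m *= 4` → m = 44
`val -= 8` → val = 29
`m //= 4` → m = 11
So m = 11

Answer: 11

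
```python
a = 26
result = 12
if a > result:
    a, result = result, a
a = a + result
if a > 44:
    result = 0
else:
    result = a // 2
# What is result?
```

Trace:
`a = 26` → a = 26
`result = 12` → result = 12
`if a > result: ...` → a > result is True → a = 12; result = 26
`a = a + result` → a = 38
`if a > 44: ...` → a > 44 is False, take else branch → result = 19
So result = 19

Answer: 19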